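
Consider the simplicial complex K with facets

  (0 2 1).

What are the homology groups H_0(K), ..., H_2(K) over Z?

We work with the vertex ordering 0 < 1 < 2. The simplices of K, each written with vertices in increasing order, are:

  0-simplices (3): [0], [1], [2]
  1-simplices (3): [0,1], [0,2], [1,2]
  2-simplices (1): [0,1,2]

Hence C_0 ≅ Z^3, C_1 ≅ Z^3, C_2 ≅ Z^1.

Boundary ∂_1: C_1 → C_0 is given by ∂[p,q] = [q] − [p]. For instance
  ∂[0,1] = [1] − [0].
The 3×3 boundary matrix has rank 2 and Smith normal form diag(1,1).

The boundary map ∂_2: C_2 → C_1 sends each 2-simplex [p,q,r] to [q,r] − [p,r] + [p,q]. For instance
  ∂[0,1,2] = [1,2] − [0,2] + [0,1].
The resulting 3×1 matrix has rank 1, and its Smith normal form has invariant factors (1).

From H_k ≅ ker(∂_k) / im(∂_{k+1}) we obtain:

  H_0: rank C_0 − rank ∂_1 = 3 − 2 = 1, and the invariant factors of ∂_1 are all 1, so H_0 = Z.
  H_1: rank ker ∂_1 − rank ∂_2 = (3 − 2) − 1 = 0, and the invariant factors of ∂_2 are all 1, so H_1 = 0.
  H_2: rank ker ∂_2 − rank ∂_3 = (1 − 1) − 0 = 0, and there is no ∂_3, so H_2 = 0.

As a check, the Euler characteristic is 3 − 3 + 1 = 1, which agrees with 1 − 0 + 0 = 1.

H_0 ≅ Z,  H_1 = 0,  H_2 = 0.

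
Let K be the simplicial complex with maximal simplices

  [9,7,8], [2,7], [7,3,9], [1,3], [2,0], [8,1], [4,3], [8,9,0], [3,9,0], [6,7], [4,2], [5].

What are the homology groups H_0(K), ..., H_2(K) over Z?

K has 10 vertices, 15 edges, 4 triangles.
rank ∂_0 = 0, rank ∂_1 = 8 ⇒ b_0 = 10 − 0 − 8 = 2; all invariant factors of ∂_1 are 1 so no torsion. So H_0 = Z^2.
rank ∂_1 = 8, rank ∂_2 = 4 ⇒ b_1 = 15 − 8 − 4 = 3; all invariant factors of ∂_2 are 1 so no torsion. So H_1 = Z^3.
rank ∂_2 = 4, rank ∂_3 = 0 ⇒ b_2 = 4 − 4 − 0 = 0. So H_2 = 0.

H_0 = Z^2,  H_1 = Z^3,  H_2 = 0.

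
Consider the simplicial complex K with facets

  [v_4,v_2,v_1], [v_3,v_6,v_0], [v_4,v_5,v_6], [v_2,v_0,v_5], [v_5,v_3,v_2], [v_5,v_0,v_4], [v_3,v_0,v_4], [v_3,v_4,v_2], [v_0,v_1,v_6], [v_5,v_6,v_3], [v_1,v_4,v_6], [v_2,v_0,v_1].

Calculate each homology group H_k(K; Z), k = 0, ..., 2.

H_0 = Z,  H_1 = Z_2,  H_2 = 0.

Take the total order v_0 < v_1 < v_2 < v_3 < v_4 < v_5 < v_6 on the vertex set. Then K (dimension 2) consists of the simplices:

  0-simplices (7): [v_0], [v_1], [v_2], [v_3], [v_4], [v_5], [v_6]
  1-simplices (18): (18 of them)
  2-simplices (12): (12 of them)

so the chain groups are C_0 ≅ Z^7, C_1 ≅ Z^18, C_2 ≅ Z^12.

The boundary map ∂_1: C_1 → C_0 is given by ∂[p,q] = [q] − [p].
This gives a 7×18 integer matrix of rank 6; reducing to Smith normal form yields diagonal entries (1,1,1,1,1,1).

∂_2: C_2 → C_1 maps a triangle to the signed sum of its edges. For instance
  ∂[v_4,v_5,v_6] = [v_5,v_6] − [v_4,v_6] + [v_4,v_5],
  ∂[v_0,v_3,v_4] = [v_3,v_4] − [v_0,v_4] + [v_0,v_3].
As a 18×12 matrix over Z this has rank 12, with invariant factors (1,1,1,1,1,1,1,1,1,1,1,2).

Computing H_k = (kernel of ∂_k) / (image of ∂_{k+1}):

  H_0: rank C_0 − rank ∂_1 = 7 − 6 = 1, and the invariant factors of ∂_1 are all 1, so H_0 ≅ Z.
  H_1: rank ker ∂_1 − rank ∂_2 = (18 − 6) − 12 = 0, and ∂_2 has invariant factor 2 > 1, so H_1 ≅ Z_2.
  H_2: rank ker ∂_2 − rank ∂_3 = (12 − 12) − 0 = 0, and there is no ∂_3, so H_2 ≅ 0.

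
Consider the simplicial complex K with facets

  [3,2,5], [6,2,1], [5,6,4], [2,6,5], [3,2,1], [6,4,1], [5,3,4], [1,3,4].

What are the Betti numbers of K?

b_0 = 1, b_1 = 0, b_2 = 1.

Take the total order 1 < 2 < 3 < 4 < 5 < 6 on the vertex set. Then K (dimension 2) consists of the simplices:

  0-simplices (6): [1], [2], [3], [4], [5], [6]
  1-simplices (12): [1,2], [1,3], [1,4], [1,6], [2,3], [2,5], [2,6], [3,4], [3,5], [4,5], [4,6], [5,6]
  2-simplices (8): [1,2,3], [1,2,6], [1,3,4], [1,4,6], [2,3,5], [2,5,6], [3,4,5], [4,5,6]

Hence C_0 ≅ Z^6, C_1 ≅ Z^12, C_2 ≅ Z^8.

Boundary ∂_1: C_1 → C_0 maps an edge to its endpoints' difference, ∂[p,q] = q − p.
This gives a 6×12 integer matrix of rank 5; reducing to Smith normal form yields diagonal entries (1,1,1,1,1).

The boundary map ∂_2: C_2 → C_1 maps a triangle to the signed sum of its edges. For instance
  ∂[2,3,5] = [3,5] − [2,5] + [2,3],
  ∂[1,4,6] = [4,6] − [1,6] + [1,4].
The 12×8 boundary matrix has rank 7 and Smith normal form diag(1,1,1,1,1,1,1).

Computing H_k = (kernel of ∂_k) / (image of ∂_{k+1}):

  H_0: rank C_0 − rank ∂_1 = 6 − 5 = 1, and the invariant factors of ∂_1 are all 1, so H_0 = Z.
  H_1: rank ker ∂_1 − rank ∂_2 = (12 − 5) − 7 = 0, and the invariant factors of ∂_2 are all 1, so H_1 = 0.
  H_2: rank ker ∂_2 − rank ∂_3 = (8 − 7) − 0 = 1, and there is no ∂_3, so H_2 = Z.

As a check, the Euler characteristic is 6 − 12 + 8 = 2, which agrees with 1 − 0 + 1 = 2.
(K is a triangulation of the 2-sphere S^2.)

Hence the Betti numbers are b_0 = 1, b_1 = 0, b_2 = 1.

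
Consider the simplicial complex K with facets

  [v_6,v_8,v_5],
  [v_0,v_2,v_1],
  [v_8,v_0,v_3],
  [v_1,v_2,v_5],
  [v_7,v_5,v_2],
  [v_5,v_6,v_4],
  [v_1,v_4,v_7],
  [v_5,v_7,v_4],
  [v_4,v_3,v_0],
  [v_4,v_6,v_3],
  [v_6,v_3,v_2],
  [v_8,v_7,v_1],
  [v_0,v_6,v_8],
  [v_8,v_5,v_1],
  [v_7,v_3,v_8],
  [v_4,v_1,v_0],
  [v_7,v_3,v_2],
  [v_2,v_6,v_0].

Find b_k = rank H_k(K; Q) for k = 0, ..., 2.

Take the total order v_0 < v_1 < v_2 < v_3 < v_4 < v_5 < v_6 < v_7 < v_8 on the vertex set. Then K (dimension 2) consists of the simplices:

  0-simplices (9): [v_0], [v_1], [v_2], [v_3], [v_4], [v_5], [v_6], [v_7], [v_8]
  1-simplices (27): (27 of them)
  2-simplices (18): (18 of them)

giving chain groups C_0 ≅ Z^9, C_1 ≅ Z^27, C_2 ≅ Z^18.

The boundary map ∂_1: C_1 → C_0 maps an edge to its endpoints' difference, ∂[p,q] = q − p.
The resulting 9×27 matrix has rank 8, and its Smith normal form has invariant factors (1,1,1,1,1,1,1,1).

∂_2: C_2 → C_1 sends each 2-simplex [p,q,r] to [q,r] − [p,r] + [p,q]. For instance
  ∂[v_3,v_7,v_8] = [v_7,v_8] − [v_3,v_8] + [v_3,v_7],
  ∂[v_0,v_1,v_2] = [v_1,v_2] − [v_0,v_2] + [v_0,v_1].
The 27×18 boundary matrix has rank 18 and Smith normal form diag(1,1,1,1,1,1,1,1,1,1,1,1,1,1,1,1,1,2).

Now H_k = ker ∂_k / im ∂_{k+1}, so:

  H_0: rank C_0 − rank ∂_1 = 9 − 8 = 1, and the invariant factors of ∂_1 are all 1, so H_0 ≅ Z.
  H_1: rank ker ∂_1 − rank ∂_2 = (27 − 8) − 18 = 1, and ∂_2 has invariant factor 2 > 1, so H_1 ≅ Z ⊕ Z/2.
  H_2: rank ker ∂_2 − rank ∂_3 = (18 − 18) − 0 = 0, and there is no ∂_3, so H_2 ≅ 0.

Hence the Betti numbers are b_0 = 1, b_1 = 1, b_2 = 0.

b_0 = 1, b_1 = 1, b_2 = 0.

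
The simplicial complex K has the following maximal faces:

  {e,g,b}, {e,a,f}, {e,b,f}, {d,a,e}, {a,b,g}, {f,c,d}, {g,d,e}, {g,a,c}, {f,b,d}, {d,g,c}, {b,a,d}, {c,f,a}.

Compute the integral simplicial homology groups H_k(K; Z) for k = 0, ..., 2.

Fix the vertex order a < b < c < d < e < f < g and write every simplex with vertices in increasing order. Then dim K = 2 and the simplices of K are:

  0-simplices (7): a, b, c, d, e, f, g
  1-simplices (18): ab, ac, ad, ae, af, ag, bd, be, bf, bg, cd, cf, cg, de, df, dg, ef, eg
  2-simplices (12): abd, abg, acf, acg, ade, aef, bdf, bef, beg, cdf, cdg, deg

Hence C_0 ≅ Z^7, C_1 ≅ Z^18, C_2 ≅ Z^12.

The boundary map ∂_1: C_1 → C_0 is given by ∂[p,q] = [q] − [p]. For instance
  ∂ae = e − a.
As a 7×18 matrix over Z this has rank 6, with invariant factors (1,1,1,1,1,1).

Boundary ∂_2: C_2 → C_1 sends each 2-simplex [p,q,r] to [q,r] − [p,r] + [p,q]. For instance
  ∂abd = bd − ad + ab,
  ∂acf = cf − af + ac.
This gives a 18×12 integer matrix of rank 12; reducing to Smith normal form yields diagonal entries (1,1,1,1,1,1,1,1,1,1,1,2).

Now H_k = ker ∂_k / im ∂_{k+1}, so:

  H_0: rank C_0 − rank ∂_1 = 7 − 6 = 1, and the invariant factors of ∂_1 are all 1, so H_0 = Z.
  H_1: rank ker ∂_1 − rank ∂_2 = (18 − 6) − 12 = 0, and ∂_2 has invariant factor 2 > 1, so H_1 = Z/2.
  H_2: rank ker ∂_2 − rank ∂_3 = (12 − 12) − 0 = 0, and there is no ∂_3, so H_2 = 0.

H_0 = Z,  H_1 = Z/2,  H_2 = 0.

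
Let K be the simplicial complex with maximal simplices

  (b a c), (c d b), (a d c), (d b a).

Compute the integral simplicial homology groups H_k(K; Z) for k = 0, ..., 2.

H_0 ≅ Z,  H_1 = 0,  H_2 ≅ Z.

Take the total order a < b < c < d on the vertex set. Then K (dimension 2) consists of the simplices:

  0-simplices (4): a, b, c, d
  1-simplices (6): ab, ac, ad, bc, bd, cd
  2-simplices (4): abc, abd, acd, bcd

so the chain groups are C_0 ≅ Z^4, C_1 ≅ Z^6, C_2 ≅ Z^4.

∂_1: C_1 → C_0 sends each edge [p,q] (with p < q) to q − p. For instance
  ∂cd = d − c.
As a 4×6 matrix over Z this has rank 3, with invariant factors (1,1,1).

Boundary ∂_2: C_2 → C_1 maps a triangle to the signed sum of its edges. For instance
  ∂acd = cd − ad + ac,
  ∂abd = bd − ad + ab.
The resulting 6×4 matrix has rank 3, and its Smith normal form has invariant factors (1,1,1).

Now H_k = ker ∂_k / im ∂_{k+1}, so:

  H_0: rank C_0 − rank ∂_1 = 4 − 3 = 1, and the invariant factors of ∂_1 are all 1, so H_0 ≅ Z.
  H_1: rank ker ∂_1 − rank ∂_2 = (6 − 3) − 3 = 0, and the invariant factors of ∂_2 are all 1, so H_1 ≅ 0.
  H_2: rank ker ∂_2 − rank ∂_3 = (4 − 3) − 0 = 1, and there is no ∂_3, so H_2 ≅ Z.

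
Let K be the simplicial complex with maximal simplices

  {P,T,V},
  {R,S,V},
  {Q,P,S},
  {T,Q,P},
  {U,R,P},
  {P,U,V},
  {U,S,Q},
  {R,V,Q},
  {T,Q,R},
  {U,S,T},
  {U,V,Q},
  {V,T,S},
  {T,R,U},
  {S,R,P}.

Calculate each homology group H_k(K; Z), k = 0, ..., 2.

H_0 = Z,  H_1 = Z^2,  H_2 = Z.

K has 7 vertices, 21 edges, 14 triangles.
rank ∂_0 = 0, rank ∂_1 = 6 ⇒ b_0 = 7 − 0 − 6 = 1; all invariant factors of ∂_1 are 1 so no torsion. So H_0 ≅ Z.
rank ∂_1 = 6, rank ∂_2 = 13 ⇒ b_1 = 21 − 6 − 13 = 2; all invariant factors of ∂_2 are 1 so no torsion. So H_1 ≅ Z^2.
rank ∂_2 = 13, rank ∂_3 = 0 ⇒ b_2 = 14 − 13 − 0 = 1. So H_2 ≅ Z.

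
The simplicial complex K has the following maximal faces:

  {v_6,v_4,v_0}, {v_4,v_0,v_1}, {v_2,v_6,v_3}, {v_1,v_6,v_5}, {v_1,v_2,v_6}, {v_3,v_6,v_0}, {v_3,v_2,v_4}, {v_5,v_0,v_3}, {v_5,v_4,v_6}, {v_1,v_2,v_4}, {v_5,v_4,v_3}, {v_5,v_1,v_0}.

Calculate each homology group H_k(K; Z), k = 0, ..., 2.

H_0 ≅ Z,  H_1 ≅ Z_2,  H_2 = 0.

We work with the vertex ordering v_0 < v_1 < v_2 < v_3 < v_4 < v_5 < v_6. The simplices of K, each written with vertices in increasing order, are:

  0-simplices (7): [v_0], [v_1], [v_2], [v_3], [v_4], [v_5], [v_6]
  1-simplices (18): (18 of them)
  2-simplices (12): (12 of them)

giving chain groups C_0 ≅ Z^7, C_1 ≅ Z^18, C_2 ≅ Z^12.

The boundary map ∂_1: C_1 → C_0 maps an edge to its endpoints' difference, ∂[p,q] = q − p. For instance
  ∂[v_1,v_4] = [v_4] − [v_1].
The resulting 7×18 matrix has rank 6, and its Smith normal form has invariant factors (1,1,1,1,1,1).

The boundary map ∂_2: C_2 → C_1 sends each 2-simplex [p,q,r] to [q,r] − [p,r] + [p,q]. For instance
  ∂[v_0,v_3,v_5] = [v_3,v_5] − [v_0,v_5] + [v_0,v_3],
  ∂[v_2,v_3,v_6] = [v_3,v_6] − [v_2,v_6] + [v_2,v_3].
This gives a 18×12 integer matrix of rank 12; reducing to Smith normal form yields diagonal entries (1,1,1,1,1,1,1,1,1,1,1,2).

Computing H_k = (kernel of ∂_k) / (image of ∂_{k+1}):

  H_0: rank C_0 − rank ∂_1 = 7 − 6 = 1, and the invariant factors of ∂_1 are all 1, so H_0 = Z.
  H_1: rank ker ∂_1 − rank ∂_2 = (18 − 6) − 12 = 0, and ∂_2 has invariant factor 2 > 1, so H_1 = Z_2.
  H_2: rank ker ∂_2 − rank ∂_3 = (12 − 12) − 0 = 0, and there is no ∂_3, so H_2 = 0.

As a check, the Euler characteristic is 7 − 18 + 12 = 1, which agrees with 1 − 0 + 0 = 1.
(K is a triangulation of the real projective plane RP^2.)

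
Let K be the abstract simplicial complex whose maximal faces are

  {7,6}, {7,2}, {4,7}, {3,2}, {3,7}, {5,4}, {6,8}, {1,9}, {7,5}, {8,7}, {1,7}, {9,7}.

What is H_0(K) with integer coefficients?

Take the total order 1 < 2 < 3 < 4 < 5 < 6 < 7 < 8 < 9 on the vertex set. Then K (dimension 1) consists of the simplices:

  0-simplices (9): [1], [2], [3], [4], [5], [6], [7], [8], [9]
  1-simplices (12): [1,7], [1,9], [2,3], [2,7], [3,7], [4,5], [4,7], [5,7], [6,7], [6,8], [7,8], [7,9]

Hence C_0 ≅ Z^9, C_1 ≅ Z^12.

Boundary ∂_1: C_1 → C_0 sends each edge [p,q] (with p < q) to q − p. For instance
  ∂[5,7] = [7] − [5].
The resulting 9×12 matrix has rank 8, and its Smith normal form has invariant factors (1,1,1,1,1,1,1,1).

Computing H_k = (kernel of ∂_k) / (image of ∂_{k+1}):

  H_0: rank C_0 − rank ∂_1 = 9 − 8 = 1, and the invariant factors of ∂_1 are all 1, so H_0 ≅ Z.

H_0 = Z.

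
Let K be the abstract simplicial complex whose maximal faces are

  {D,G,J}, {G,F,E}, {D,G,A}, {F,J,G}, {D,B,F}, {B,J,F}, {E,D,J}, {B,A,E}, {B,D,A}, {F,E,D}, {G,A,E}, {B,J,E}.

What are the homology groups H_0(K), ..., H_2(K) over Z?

H_0 ≅ Z,  H_1 ≅ Z_2,  H_2 = 0.

Order the vertices as A < B < D < E < F < G < J. Listing each simplex with vertices in this order, K has dimension 2 with simplices:

  0-simplices (7): A, B, D, E, F, G, J
  1-simplices (18): AB, AD, AE, AG, BD, BE, BF, BJ, DE, DF, DG, DJ, EF, EG, EJ, FG, FJ, GJ
  2-simplices (12): ABD, ABE, ADG, AEG, BDF, BEJ, BFJ, DEF, DEJ, DGJ, EFG, FGJ

so the chain groups are C_0 ≅ Z^7, C_1 ≅ Z^18, C_2 ≅ Z^12.

∂_1: C_1 → C_0 is given by ∂[p,q] = [q] − [p].
The 7×18 boundary matrix has rank 6 and Smith normal form diag(1,1,1,1,1,1).

The boundary map ∂_2: C_2 → C_1 acts by ∂[p,q,r] = [q,r] − [p,r] + [p,q]. For instance
  ∂FGJ = GJ − FJ + FG,
  ∂ABE = BE − AE + AB.
The 18×12 boundary matrix has rank 12 and Smith normal form diag(1,1,1,1,1,1,1,1,1,1,1,2).

Reading off H_k = ker ∂_k / im ∂_{k+1}:

  H_0: rank C_0 − rank ∂_1 = 7 − 6 = 1, and the invariant factors of ∂_1 are all 1, so H_0 ≅ Z.
  H_1: rank ker ∂_1 − rank ∂_2 = (18 − 6) − 12 = 0, and ∂_2 has invariant factor 2 > 1, so H_1 ≅ Z_2.
  H_2: rank ker ∂_2 − rank ∂_3 = (12 − 12) − 0 = 0, and there is no ∂_3, so H_2 ≅ 0.

As a check, the Euler characteristic is 7 − 18 + 12 = 1, which agrees with 1 − 0 + 0 = 1.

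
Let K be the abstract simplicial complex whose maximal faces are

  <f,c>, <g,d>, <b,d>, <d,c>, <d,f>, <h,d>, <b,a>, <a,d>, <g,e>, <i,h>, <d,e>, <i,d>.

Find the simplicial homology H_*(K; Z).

H_0 = Z,  H_1 = Z^4.

Order the vertices as a < b < c < d < e < f < g < h < i. Listing each simplex with vertices in this order, K has dimension 1 with simplices:

  0-simplices (9): a, b, c, d, e, f, g, h, i
  1-simplices (12): ab, ad, bd, cd, cf, de, df, dg, dh, di, eg, hi

so the chain groups are C_0 ≅ Z^9, C_1 ≅ Z^12.

∂_1: C_1 → C_0 maps an edge to its endpoints' difference, ∂[p,q] = q − p. For instance
  ∂cf = f − c.
The resulting 9×12 matrix has rank 8, and its Smith normal form has invariant factors (1,1,1,1,1,1,1,1).

Now H_k = ker ∂_k / im ∂_{k+1}, so:

  H_0: rank C_0 − rank ∂_1 = 9 − 8 = 1, and the invariant factors of ∂_1 are all 1, so H_0 ≅ Z.
  H_1: rank ker ∂_1 − rank ∂_2 = (12 − 8) − 0 = 4, and there is no ∂_2, so H_1 ≅ Z^4.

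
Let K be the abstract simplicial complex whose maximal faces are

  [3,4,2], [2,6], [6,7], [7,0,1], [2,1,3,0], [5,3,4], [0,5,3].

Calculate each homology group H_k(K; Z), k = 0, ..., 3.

Fix the vertex order 0 < 1 < 2 < 3 < 4 < 5 < 6 < 7 and write every simplex with vertices in increasing order. Then dim K = 3 and the simplices of K are:

  0-simplices (8): [0], [1], [2], [3], [4], [5], [6], [7]
  1-simplices (15): [0,1], [0,2], [0,3], [0,5], [0,7], [1,2], [1,3], [1,7], [2,3], [2,4], [2,6], [3,4], [3,5], [4,5], [6,7]
  2-simplices (8): [0,1,2], [0,1,3], [0,1,7], [0,2,3], [0,3,5], [1,2,3], [2,3,4], [3,4,5]
  3-simplices (1): [0,1,2,3]

Hence C_0 ≅ Z^8, C_1 ≅ Z^15, C_2 ≅ Z^8, C_3 ≅ Z^1.

The boundary map ∂_1: C_1 → C_0 maps an edge to its endpoints' difference, ∂[p,q] = q − p.
The resulting 8×15 matrix has rank 7, and its Smith normal form has invariant factors (1,1,1,1,1,1,1).

Boundary ∂_2: C_2 → C_1 maps a triangle to the signed sum of its edges. For instance
  ∂[0,1,3] = [1,3] − [0,3] + [0,1],
  ∂[3,4,5] = [4,5] − [3,5] + [3,4].
As a 15×8 matrix over Z this has rank 7, with invariant factors (1,1,1,1,1,1,1).

Boundary ∂_3: C_3 → C_2 sends each 3-simplex σ to the alternating sum Σ_i (−1)^i (σ with its i-th vertex removed). For instance
  ∂[0,1,2,3] = [1,2,3] − [0,2,3] + [0,1,3] − [0,1,2].
The resulting 8×1 matrix has rank 1, and its Smith normal form has invariant factors (1).

From H_k ≅ ker(∂_k) / im(∂_{k+1}) we obtain:

  H_0: rank C_0 − rank ∂_1 = 8 − 7 = 1, and the invariant factors of ∂_1 are all 1, so H_0 ≅ Z.
  H_1: rank ker ∂_1 − rank ∂_2 = (15 − 7) − 7 = 1, and the invariant factors of ∂_2 are all 1, so H_1 ≅ Z.
  H_2: rank ker ∂_2 − rank ∂_3 = (8 − 7) − 1 = 0, and the invariant factors of ∂_3 are all 1, so H_2 ≅ 0.
  H_3: rank ker ∂_3 − rank ∂_4 = (1 − 1) − 0 = 0, and there is no ∂_4, so H_3 ≅ 0.

H_0 ≅ Z,  H_1 ≅ Z,  H_2 = 0,  H_3 = 0.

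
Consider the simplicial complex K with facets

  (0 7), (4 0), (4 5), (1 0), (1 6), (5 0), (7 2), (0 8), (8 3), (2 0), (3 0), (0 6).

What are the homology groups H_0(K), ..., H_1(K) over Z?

Take the total order 0 < 1 < 2 < 3 < 4 < 5 < 6 < 7 < 8 on the vertex set. Then K (dimension 1) consists of the simplices:

  0-simplices (9): [0], [1], [2], [3], [4], [5], [6], [7], [8]
  1-simplices (12): [0,1], [0,2], [0,3], [0,4], [0,5], [0,6], [0,7], [0,8], [1,6], [2,7], [3,8], [4,5]

giving chain groups C_0 ≅ Z^9, C_1 ≅ Z^12.

The boundary map ∂_1: C_1 → C_0 is given by ∂[p,q] = [q] − [p].
The 9×12 boundary matrix has rank 8 and Smith normal form diag(1,1,1,1,1,1,1,1).

Computing H_k = (kernel of ∂_k) / (image of ∂_{k+1}):

  H_0: rank C_0 − rank ∂_1 = 9 − 8 = 1, and the invariant factors of ∂_1 are all 1, so H_0 ≅ Z.
  H_1: rank ker ∂_1 − rank ∂_2 = (12 − 8) − 0 = 4, and there is no ∂_2, so H_1 ≅ Z^4.

H_0 = Z,  H_1 = Z^4.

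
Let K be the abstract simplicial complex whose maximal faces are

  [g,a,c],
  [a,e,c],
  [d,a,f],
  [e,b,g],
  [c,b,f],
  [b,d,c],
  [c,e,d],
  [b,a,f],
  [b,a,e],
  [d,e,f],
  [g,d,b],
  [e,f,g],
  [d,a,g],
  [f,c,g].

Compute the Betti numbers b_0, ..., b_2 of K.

b_0 = 1, b_1 = 2, b_2 = 1.

K has 7 vertices, 21 edges, 14 triangles.
rank ∂_0 = 0, rank ∂_1 = 6 ⇒ b_0 = 7 − 0 − 6 = 1; all invariant factors of ∂_1 are 1 so no torsion. So H_0 = Z.
rank ∂_1 = 6, rank ∂_2 = 13 ⇒ b_1 = 21 − 6 − 13 = 2; all invariant factors of ∂_2 are 1 so no torsion. So H_1 = Z^2.
rank ∂_2 = 13, rank ∂_3 = 0 ⇒ b_2 = 14 − 13 − 0 = 1. So H_2 = Z.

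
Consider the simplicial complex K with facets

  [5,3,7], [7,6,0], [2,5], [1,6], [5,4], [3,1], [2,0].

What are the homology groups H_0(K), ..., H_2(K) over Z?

Order the vertices as 0 < 1 < 2 < 3 < 4 < 5 < 6 < 7. Listing each simplex with vertices in this order, K has dimension 2 with simplices:

  0-simplices (8): [0], [1], [2], [3], [4], [5], [6], [7]
  1-simplices (11): [0,2], [0,6], [0,7], [1,3], [1,6], [2,5], [3,5], [3,7], [4,5], [5,7], [6,7]
  2-simplices (2): [0,6,7], [3,5,7]

so the chain groups are C_0 ≅ Z^8, C_1 ≅ Z^11, C_2 ≅ Z^2.

The boundary map ∂_1: C_1 → C_0 sends each edge [p,q] (with p < q) to q − p.
The 8×11 boundary matrix has rank 7 and Smith normal form diag(1,1,1,1,1,1,1).

The boundary map ∂_2: C_2 → C_1 sends each 2-simplex [p,q,r] to [q,r] − [p,r] + [p,q]. For instance
  ∂[3,5,7] = [5,7] − [3,7] + [3,5],
  ∂[0,6,7] = [6,7] − [0,7] + [0,6].
The resulting 11×2 matrix has rank 2, and its Smith normal form has invariant factors (1,1).

Reading off H_k = ker ∂_k / im ∂_{k+1}:

  H_0: rank C_0 − rank ∂_1 = 8 − 7 = 1, and the invariant factors of ∂_1 are all 1, so H_0 ≅ Z.
  H_1: rank ker ∂_1 − rank ∂_2 = (11 − 7) − 2 = 2, and the invariant factors of ∂_2 are all 1, so H_1 ≅ Z^2.
  H_2: rank ker ∂_2 − rank ∂_3 = (2 − 2) − 0 = 0, and there is no ∂_3, so H_2 ≅ 0.

H_0 = Z,  H_1 = Z^2,  H_2 = 0.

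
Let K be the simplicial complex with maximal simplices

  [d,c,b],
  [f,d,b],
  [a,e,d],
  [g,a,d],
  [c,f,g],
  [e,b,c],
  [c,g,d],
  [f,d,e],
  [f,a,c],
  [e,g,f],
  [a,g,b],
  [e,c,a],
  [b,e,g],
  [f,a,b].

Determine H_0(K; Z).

Fix the vertex order a < b < c < d < e < f < g and write every simplex with vertices in increasing order. Then dim K = 2 and the simplices of K are:

  0-simplices (7): a, b, c, d, e, f, g
  1-simplices (21): ab, ac, ad, ae, af, ag, bc, bd, be, bf, bg, cd, ce, cf, cg, de, df, dg, ef, eg, fg
  2-simplices (14): abf, abg, ace, acf, ade, adg, bcd, bce, bdf, beg, cdg, cfg, def, efg

giving chain groups C_0 ≅ Z^7, C_1 ≅ Z^21, C_2 ≅ Z^14.

∂_1: C_1 → C_0 is given by ∂[p,q] = [q] − [p]. For instance
  ∂de = e − d.
As a 7×21 matrix over Z this has rank 6, with invariant factors (1,1,1,1,1,1).

The boundary map ∂_2: C_2 → C_1 maps a triangle to the signed sum of its edges. For instance
  ∂cfg = fg − cg + cf,
  ∂ace = ce − ae + ac.
The 21×14 boundary matrix has rank 13 and Smith normal form diag(1,1,1,1,1,1,1,1,1,1,1,1,1).

Computing H_k = (kernel of ∂_k) / (image of ∂_{k+1}):

  H_0: rank C_0 − rank ∂_1 = 7 − 6 = 1, and the invariant factors of ∂_1 are all 1, so H_0 = Z.

H_0 ≅ Z.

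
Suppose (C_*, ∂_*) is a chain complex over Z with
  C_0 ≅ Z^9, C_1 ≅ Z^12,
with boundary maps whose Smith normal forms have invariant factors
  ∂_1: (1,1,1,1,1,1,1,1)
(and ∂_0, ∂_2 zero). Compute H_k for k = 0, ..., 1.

H_0 = Z,  H_1 = Z^4.

H_0: b_0 = 9 − 0 − 8 = 1; torsion from ∂_1 factors > 1: none. So H_0 = Z.
H_1: b_1 = 12 − 8 − 0 = 4; torsion from ∂_2 factors > 1: none. So H_1 = Z^4.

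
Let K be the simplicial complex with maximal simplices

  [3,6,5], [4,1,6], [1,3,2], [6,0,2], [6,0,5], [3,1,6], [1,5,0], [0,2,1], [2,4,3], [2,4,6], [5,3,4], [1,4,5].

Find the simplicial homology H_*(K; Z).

H_0 ≅ Z,  H_1 ≅ Z_2,  H_2 = 0.

We work with the vertex ordering 0 < 1 < 2 < 3 < 4 < 5 < 6. The simplices of K, each written with vertices in increasing order, are:

  0-simplices (7): [0], [1], [2], [3], [4], [5], [6]
  1-simplices (18): [0,1], [0,2], [0,5], [0,6], [1,2], [1,3], [1,4], [1,5], [1,6], [2,3], [2,4], [2,6], [3,4], [3,5], [3,6], [4,5], [4,6], [5,6]
  2-simplices (12): [0,1,2], [0,1,5], [0,2,6], [0,5,6], [1,2,3], [1,3,6], [1,4,5], [1,4,6], [2,3,4], [2,4,6], [3,4,5], [3,5,6]

so the chain groups are C_0 ≅ Z^7, C_1 ≅ Z^18, C_2 ≅ Z^12.

Boundary ∂_1: C_1 → C_0 is given by ∂[p,q] = [q] − [p].
As a 7×18 matrix over Z this has rank 6, with invariant factors (1,1,1,1,1,1).

∂_2: C_2 → C_1 maps a triangle to the signed sum of its edges. For instance
  ∂[1,2,3] = [2,3] − [1,3] + [1,2],
  ∂[0,1,2] = [1,2] − [0,2] + [0,1].
The resulting 18×12 matrix has rank 12, and its Smith normal form has invariant factors (1,1,1,1,1,1,1,1,1,1,1,2).

Reading off H_k = ker ∂_k / im ∂_{k+1}:

  H_0: rank C_0 − rank ∂_1 = 7 − 6 = 1, and the invariant factors of ∂_1 are all 1, so H_0 = Z.
  H_1: rank ker ∂_1 − rank ∂_2 = (18 − 6) − 12 = 0, and ∂_2 has invariant factor 2 > 1, so H_1 = Z_2.
  H_2: rank ker ∂_2 − rank ∂_3 = (12 − 12) − 0 = 0, and there is no ∂_3, so H_2 = 0.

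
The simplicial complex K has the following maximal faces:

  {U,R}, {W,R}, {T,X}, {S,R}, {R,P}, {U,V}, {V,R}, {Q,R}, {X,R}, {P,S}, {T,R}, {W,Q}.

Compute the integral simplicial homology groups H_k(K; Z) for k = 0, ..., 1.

Fix the vertex order P < Q < R < S < T < U < V < W < X and write every simplex with vertices in increasing order. Then dim K = 1 and the simplices of K are:

  0-simplices (9): P, Q, R, S, T, U, V, W, X
  1-simplices (12): PR, PS, QR, QW, RS, RT, RU, RV, RW, RX, TX, UV

so the chain groups are C_0 ≅ Z^9, C_1 ≅ Z^12.

∂_1: C_1 → C_0 sends each edge [p,q] (with p < q) to q − p. For instance
  ∂RT = T − R.
As a 9×12 matrix over Z this has rank 8, with invariant factors (1,1,1,1,1,1,1,1).

Now H_k = ker ∂_k / im ∂_{k+1}, so:

  H_0: rank C_0 − rank ∂_1 = 9 − 8 = 1, and the invariant factors of ∂_1 are all 1, so H_0 ≅ Z.
  H_1: rank ker ∂_1 − rank ∂_2 = (12 − 8) − 0 = 4, and there is no ∂_2, so H_1 ≅ Z^4.

(K is a triangulation of a wedge of 4 circles.)

H_0 ≅ Z,  H_1 ≅ Z^4.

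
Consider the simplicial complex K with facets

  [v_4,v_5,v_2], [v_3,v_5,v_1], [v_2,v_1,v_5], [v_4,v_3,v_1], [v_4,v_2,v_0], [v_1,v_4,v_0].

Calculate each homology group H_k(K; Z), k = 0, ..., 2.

H_0 = Z,  H_1 = Z,  H_2 = 0.

Fix the vertex order v_0 < v_1 < v_2 < v_3 < v_4 < v_5 and write every simplex with vertices in increasing order. Then dim K = 2 and the simplices of K are:

  0-simplices (6): [v_0], [v_1], [v_2], [v_3], [v_4], [v_5]
  1-simplices (12): [v_0,v_1], [v_0,v_2], [v_0,v_4], [v_1,v_2], [v_1,v_3], [v_1,v_4], [v_1,v_5], [v_2,v_4], [v_2,v_5], [v_3,v_4], [v_3,v_5], [v_4,v_5]
  2-simplices (6): [v_0,v_1,v_4], [v_0,v_2,v_4], [v_1,v_2,v_5], [v_1,v_3,v_4], [v_1,v_3,v_5], [v_2,v_4,v_5]

giving chain groups C_0 ≅ Z^6, C_1 ≅ Z^12, C_2 ≅ Z^6.

Boundary ∂_1: C_1 → C_0 sends each edge [p,q] (with p < q) to q − p.
The 6×12 boundary matrix has rank 5 and Smith normal form diag(1,1,1,1,1).

The boundary map ∂_2: C_2 → C_1 acts by ∂[p,q,r] = [q,r] − [p,r] + [p,q]. For instance
  ∂[v_1,v_3,v_4] = [v_3,v_4] − [v_1,v_4] + [v_1,v_3],
  ∂[v_0,v_1,v_4] = [v_1,v_4] − [v_0,v_4] + [v_0,v_1].
This gives a 12×6 integer matrix of rank 6; reducing to Smith normal form yields diagonal entries (1,1,1,1,1,1).

Computing H_k = (kernel of ∂_k) / (image of ∂_{k+1}):

  H_0: rank C_0 − rank ∂_1 = 6 − 5 = 1, and the invariant factors of ∂_1 are all 1, so H_0 = Z.
  H_1: rank ker ∂_1 − rank ∂_2 = (12 − 5) − 6 = 1, and the invariant factors of ∂_2 are all 1, so H_1 = Z.
  H_2: rank ker ∂_2 − rank ∂_3 = (6 − 6) − 0 = 0, and there is no ∂_3, so H_2 = 0.

As a check, the Euler characteristic is 6 − 12 + 6 = 0, which agrees with 1 − 1 + 0 = 0.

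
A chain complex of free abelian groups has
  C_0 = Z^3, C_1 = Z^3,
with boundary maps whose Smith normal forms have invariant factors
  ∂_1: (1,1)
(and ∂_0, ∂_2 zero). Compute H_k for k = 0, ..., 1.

H_0 ≅ Z,  H_1 ≅ Z.

H_0: b_0 = 3 − 0 − 2 = 1; torsion from ∂_1 factors > 1: none. So H_0 ≅ Z.
H_1: b_1 = 3 − 2 − 0 = 1; torsion from ∂_2 factors > 1: none. So H_1 ≅ Z.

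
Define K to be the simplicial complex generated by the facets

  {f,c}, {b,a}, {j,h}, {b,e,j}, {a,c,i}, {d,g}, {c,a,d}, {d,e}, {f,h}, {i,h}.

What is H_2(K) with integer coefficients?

H_2 ≅ 0.

We work with the vertex ordering a < b < c < d < e < f < g < h < i < j. The simplices of K, each written with vertices in increasing order, are:

  0-simplices (10): a, b, c, d, e, f, g, h, i, j
  1-simplices (15): ab, ac, ad, ai, be, bj, cd, cf, ci, de, dg, ej, fh, hi, hj
  2-simplices (3): acd, aci, bej

Hence C_0 ≅ Z^10, C_1 ≅ Z^15, C_2 ≅ Z^3.

The boundary map ∂_1: C_1 → C_0 maps an edge to its endpoints' difference, ∂[p,q] = q − p. For instance
  ∂fh = h − f.
The 10×15 boundary matrix has rank 9 and Smith normal form diag(1,1,1,1,1,1,1,1,1).

Boundary ∂_2: C_2 → C_1 maps a triangle to the signed sum of its edges. For instance
  ∂aci = ci − ai + ac,
  ∂acd = cd − ad + ac.
This gives a 15×3 integer matrix of rank 3; reducing to Smith normal form yields diagonal entries (1,1,1).

Now H_k = ker ∂_k / im ∂_{k+1}, so:

  H_2: rank ker ∂_2 − rank ∂_3 = (3 − 3) − 0 = 0, and there is no ∂_3, so H_2 = 0.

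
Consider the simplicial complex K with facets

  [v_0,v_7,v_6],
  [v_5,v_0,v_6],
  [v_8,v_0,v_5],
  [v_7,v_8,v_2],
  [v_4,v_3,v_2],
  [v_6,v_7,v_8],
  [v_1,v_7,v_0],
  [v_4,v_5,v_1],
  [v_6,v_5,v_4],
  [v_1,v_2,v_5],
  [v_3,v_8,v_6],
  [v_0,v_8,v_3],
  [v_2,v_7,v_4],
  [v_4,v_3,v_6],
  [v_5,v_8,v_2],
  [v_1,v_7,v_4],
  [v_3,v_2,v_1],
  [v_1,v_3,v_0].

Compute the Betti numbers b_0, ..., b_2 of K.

We work with the vertex ordering v_0 < v_1 < v_2 < v_3 < v_4 < v_5 < v_6 < v_7 < v_8. The simplices of K, each written with vertices in increasing order, are:

  0-simplices (9): [v_0], [v_1], [v_2], [v_3], [v_4], [v_5], [v_6], [v_7], [v_8]
  1-simplices (27): (27 of them)
  2-simplices (18): (18 of them)

Hence C_0 ≅ Z^9, C_1 ≅ Z^27, C_2 ≅ Z^18.

∂_1: C_1 → C_0 maps an edge to its endpoints' difference, ∂[p,q] = q − p. For instance
  ∂[v_1,v_4] = [v_4] − [v_1].
As a 9×27 matrix over Z this has rank 8, with invariant factors (1,1,1,1,1,1,1,1).

The boundary map ∂_2: C_2 → C_1 acts by ∂[p,q,r] = [q,r] − [p,r] + [p,q]. For instance
  ∂[v_1,v_4,v_7] = [v_4,v_7] − [v_1,v_7] + [v_1,v_4],
  ∂[v_0,v_1,v_7] = [v_1,v_7] − [v_0,v_7] + [v_0,v_1].
As a 27×18 matrix over Z this has rank 18, with invariant factors (1,1,1,1,1,1,1,1,1,1,1,1,1,1,1,1,1,2).

Now H_k = ker ∂_k / im ∂_{k+1}, so:

  H_0: rank C_0 − rank ∂_1 = 9 − 8 = 1, and the invariant factors of ∂_1 are all 1, so H_0 = Z.
  H_1: rank ker ∂_1 − rank ∂_2 = (27 − 8) − 18 = 1, and ∂_2 has invariant factor 2 > 1, so H_1 = Z ⊕ Z/2Z.
  H_2: rank ker ∂_2 − rank ∂_3 = (18 − 18) − 0 = 0, and there is no ∂_3, so H_2 = 0.

As a check, the Euler characteristic is 9 − 27 + 18 = 0, which agrees with 1 − 1 + 0 = 0.
(K is a triangulation of the Klein bottle.)

Hence the Betti numbers are b_0 = 1, b_1 = 1, b_2 = 0.

b_0 = 1, b_1 = 1, b_2 = 0.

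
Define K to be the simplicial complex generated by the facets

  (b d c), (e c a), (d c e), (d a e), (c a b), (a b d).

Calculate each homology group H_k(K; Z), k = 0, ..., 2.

H_0 = Z,  H_1 = 0,  H_2 = Z.

We work with the vertex ordering a < b < c < d < e. The simplices of K, each written with vertices in increasing order, are:

  0-simplices (5): a, b, c, d, e
  1-simplices (9): ab, ac, ad, ae, bc, bd, cd, ce, de
  2-simplices (6): abc, abd, ace, ade, bcd, cde

Hence C_0 ≅ Z^5, C_1 ≅ Z^9, C_2 ≅ Z^6.

Boundary ∂_1: C_1 → C_0 maps an edge to its endpoints' difference, ∂[p,q] = q − p. For instance
  ∂ad = d − a.
The resulting 5×9 matrix has rank 4, and its Smith normal form has invariant factors (1,1,1,1).

Boundary ∂_2: C_2 → C_1 acts by ∂[p,q,r] = [q,r] − [p,r] + [p,q]. For instance
  ∂ade = de − ae + ad,
  ∂bcd = cd − bd + bc.
The resulting 9×6 matrix has rank 5, and its Smith normal form has invariant factors (1,1,1,1,1).

Now H_k = ker ∂_k / im ∂_{k+1}, so:

  H_0: rank C_0 − rank ∂_1 = 5 − 4 = 1, and the invariant factors of ∂_1 are all 1, so H_0 ≅ Z.
  H_1: rank ker ∂_1 − rank ∂_2 = (9 − 4) − 5 = 0, and the invariant factors of ∂_2 are all 1, so H_1 ≅ 0.
  H_2: rank ker ∂_2 − rank ∂_3 = (6 − 5) − 0 = 1, and there is no ∂_3, so H_2 ≅ Z.

As a check, the Euler characteristic is 5 − 9 + 6 = 2, which agrees with 1 − 0 + 1 = 2.
(K is a triangulation of the 2-sphere S^2.)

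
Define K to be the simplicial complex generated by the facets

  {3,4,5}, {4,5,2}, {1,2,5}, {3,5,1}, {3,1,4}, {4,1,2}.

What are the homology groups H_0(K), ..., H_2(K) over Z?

H_0 = Z,  H_1 = 0,  H_2 = Z.

We work with the vertex ordering 1 < 2 < 3 < 4 < 5. The simplices of K, each written with vertices in increasing order, are:

  0-simplices (5): [1], [2], [3], [4], [5]
  1-simplices (9): [1,2], [1,3], [1,4], [1,5], [2,4], [2,5], [3,4], [3,5], [4,5]
  2-simplices (6): [1,2,4], [1,2,5], [1,3,4], [1,3,5], [2,4,5], [3,4,5]

giving chain groups C_0 ≅ Z^5, C_1 ≅ Z^9, C_2 ≅ Z^6.

Boundary ∂_1: C_1 → C_0 maps an edge to its endpoints' difference, ∂[p,q] = q − p. For instance
  ∂[1,5] = [5] − [1].
The resulting 5×9 matrix has rank 4, and its Smith normal form has invariant factors (1,1,1,1).

∂_2: C_2 → C_1 maps a triangle to the signed sum of its edges. For instance
  ∂[1,2,4] = [2,4] − [1,4] + [1,2],
  ∂[3,4,5] = [4,5] − [3,5] + [3,4].
This gives a 9×6 integer matrix of rank 5; reducing to Smith normal form yields diagonal entries (1,1,1,1,1).

Computing H_k = (kernel of ∂_k) / (image of ∂_{k+1}):

  H_0: rank C_0 − rank ∂_1 = 5 − 4 = 1, and the invariant factors of ∂_1 are all 1, so H_0 ≅ Z.
  H_1: rank ker ∂_1 − rank ∂_2 = (9 − 4) − 5 = 0, and the invariant factors of ∂_2 are all 1, so H_1 ≅ 0.
  H_2: rank ker ∂_2 − rank ∂_3 = (6 − 5) − 0 = 1, and there is no ∂_3, so H_2 ≅ Z.

(K is a triangulation of the 2-sphere S^2.)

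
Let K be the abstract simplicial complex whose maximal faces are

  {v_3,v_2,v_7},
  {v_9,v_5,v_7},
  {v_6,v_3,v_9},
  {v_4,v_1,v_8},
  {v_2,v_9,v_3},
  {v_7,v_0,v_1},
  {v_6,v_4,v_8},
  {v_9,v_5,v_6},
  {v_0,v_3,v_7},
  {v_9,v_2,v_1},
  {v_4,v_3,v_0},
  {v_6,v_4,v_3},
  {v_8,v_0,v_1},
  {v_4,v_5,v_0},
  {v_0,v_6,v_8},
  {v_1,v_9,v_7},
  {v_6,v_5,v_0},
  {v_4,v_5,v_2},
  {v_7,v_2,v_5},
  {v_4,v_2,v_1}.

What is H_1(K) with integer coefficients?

Take the total order v_0 < v_1 < v_2 < v_3 < v_4 < v_5 < v_6 < v_7 < v_8 < v_9 on the vertex set. Then K (dimension 2) consists of the simplices:

  0-simplices (10): [v_0], [v_1], [v_2], [v_3], [v_4], [v_5], [v_6], [v_7], [v_8], [v_9]
  1-simplices (30): (30 of them)
  2-simplices (20): (20 of them)

giving chain groups C_0 ≅ Z^10, C_1 ≅ Z^30, C_2 ≅ Z^20.

The boundary map ∂_1: C_1 → C_0 maps an edge to its endpoints' difference, ∂[p,q] = q − p. For instance
  ∂[v_2,v_4] = [v_4] − [v_2].
The 10×30 boundary matrix has rank 9 and Smith normal form diag(1,1,1,1,1,1,1,1,1).

Boundary ∂_2: C_2 → C_1 acts by ∂[p,q,r] = [q,r] − [p,r] + [p,q]. For instance
  ∂[v_5,v_7,v_9] = [v_7,v_9] − [v_5,v_9] + [v_5,v_7],
  ∂[v_0,v_3,v_7] = [v_3,v_7] − [v_0,v_7] + [v_0,v_3].
As a 30×20 matrix over Z this has rank 20, with invariant factors (1,1,1,1,1,1,1,1,1,1,1,1,1,1,1,1,1,1,1,2).

From H_k ≅ ker(∂_k) / im(∂_{k+1}) we obtain:

  H_1: rank ker ∂_1 − rank ∂_2 = (30 − 9) − 20 = 1, and ∂_2 has invariant factor 2 > 1, so H_1 = Z × Z/2.

H_1 ≅ Z × Z/2.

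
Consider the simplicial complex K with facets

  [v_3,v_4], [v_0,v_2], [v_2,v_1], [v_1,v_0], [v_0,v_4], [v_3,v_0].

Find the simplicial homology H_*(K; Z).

H_0 = Z,  H_1 = Z^2.

We work with the vertex ordering v_0 < v_1 < v_2 < v_3 < v_4. The simplices of K, each written with vertices in increasing order, are:

  0-simplices (5): [v_0], [v_1], [v_2], [v_3], [v_4]
  1-simplices (6): [v_0,v_1], [v_0,v_2], [v_0,v_3], [v_0,v_4], [v_1,v_2], [v_3,v_4]

so the chain groups are C_0 ≅ Z^5, C_1 ≅ Z^6.

The boundary map ∂_1: C_1 → C_0 maps an edge to its endpoints' difference, ∂[p,q] = q − p. For instance
  ∂[v_1,v_2] = [v_2] − [v_1].
This gives a 5×6 integer matrix of rank 4; reducing to Smith normal form yields diagonal entries (1,1,1,1).

Computing H_k = (kernel of ∂_k) / (image of ∂_{k+1}):

  H_0: rank C_0 − rank ∂_1 = 5 − 4 = 1, and the invariant factors of ∂_1 are all 1, so H_0 = Z.
  H_1: rank ker ∂_1 − rank ∂_2 = (6 − 4) − 0 = 2, and there is no ∂_2, so H_1 = Z^2.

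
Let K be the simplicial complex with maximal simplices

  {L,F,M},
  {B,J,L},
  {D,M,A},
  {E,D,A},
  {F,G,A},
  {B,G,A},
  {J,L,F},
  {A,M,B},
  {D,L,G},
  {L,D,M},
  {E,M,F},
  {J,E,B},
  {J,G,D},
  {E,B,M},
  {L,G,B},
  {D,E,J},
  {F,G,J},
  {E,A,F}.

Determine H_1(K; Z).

H_1 ≅ Z × Z/2.

Fix the vertex order A < B < D < E < F < G < J < L < M and write every simplex with vertices in increasing order. Then dim K = 2 and the simplices of K are:

  0-simplices (9): A, B, D, E, F, G, J, L, M
  1-simplices (27): AB, AD, AE, AF, AG, AM, BE, BG, BJ, BL, BM, DE, DG, DJ, DL, DM, EF, EJ, EM, FG, FJ, FL, FM, GJ, GL, JL, LM
  2-simplices (18): ABG, ABM, ADE, ADM, AEF, AFG, BEJ, BEM, BGL, BJL, DEJ, DGJ, DGL, DLM, EFM, FGJ, FJL, FLM

giving chain groups C_0 ≅ Z^9, C_1 ≅ Z^27, C_2 ≅ Z^18.

∂_1: C_1 → C_0 sends each edge [p,q] (with p < q) to q − p.
This gives a 9×27 integer matrix of rank 8; reducing to Smith normal form yields diagonal entries (1,1,1,1,1,1,1,1).

The boundary map ∂_2: C_2 → C_1 maps a triangle to the signed sum of its edges. For instance
  ∂ADM = DM − AM + AD,
  ∂DLM = LM − DM + DL.
The 27×18 boundary matrix has rank 18 and Smith normal form diag(1,1,1,1,1,1,1,1,1,1,1,1,1,1,1,1,1,2).

Reading off H_k = ker ∂_k / im ∂_{k+1}:

  H_1: rank ker ∂_1 − rank ∂_2 = (27 − 8) − 18 = 1, and ∂_2 has invariant factor 2 > 1, so H_1 = Z × Z/2.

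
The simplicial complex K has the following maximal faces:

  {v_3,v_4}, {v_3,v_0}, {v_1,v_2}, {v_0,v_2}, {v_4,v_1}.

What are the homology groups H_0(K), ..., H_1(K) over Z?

K has 5 vertices, 5 edges.
rank ∂_0 = 0, rank ∂_1 = 4 ⇒ b_0 = 5 − 0 − 4 = 1; all invariant factors of ∂_1 are 1 so no torsion. So H_0 ≅ Z.
rank ∂_1 = 4, rank ∂_2 = 0 ⇒ b_1 = 5 − 4 − 0 = 1. So H_1 ≅ Z.

H_0 ≅ Z,  H_1 ≅ Z.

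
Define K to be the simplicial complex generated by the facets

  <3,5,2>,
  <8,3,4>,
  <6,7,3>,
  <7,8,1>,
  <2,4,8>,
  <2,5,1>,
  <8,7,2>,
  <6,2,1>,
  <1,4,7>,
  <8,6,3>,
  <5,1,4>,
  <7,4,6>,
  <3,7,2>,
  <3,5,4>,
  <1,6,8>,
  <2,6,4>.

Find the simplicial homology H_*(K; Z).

We work with the vertex ordering 1 < 2 < 3 < 4 < 5 < 6 < 7 < 8. The simplices of K, each written with vertices in increasing order, are:

  0-simplices (8): [1], [2], [3], [4], [5], [6], [7], [8]
  1-simplices (24): (24 of them)
  2-simplices (16): [1,2,5], [1,2,6], [1,4,5], [1,4,7], [1,6,8], [1,7,8], [2,3,5], [2,3,7], [2,4,6], [2,4,8], [2,7,8], [3,4,5], [3,4,8], [3,6,7], [3,6,8], [4,6,7]

giving chain groups C_0 ≅ Z^8, C_1 ≅ Z^24, C_2 ≅ Z^16.

∂_1: C_1 → C_0 sends each edge [p,q] (with p < q) to q − p.
This gives a 8×24 integer matrix of rank 7; reducing to Smith normal form yields diagonal entries (1,1,1,1,1,1,1).

Boundary ∂_2: C_2 → C_1 sends each 2-simplex [p,q,r] to [q,r] − [p,r] + [p,q]. For instance
  ∂[3,6,8] = [6,8] − [3,8] + [3,6],
  ∂[2,4,6] = [4,6] − [2,6] + [2,4].
This gives a 24×16 integer matrix of rank 15; reducing to Smith normal form yields diagonal entries (1,1,1,1,1,1,1,1,1,1,1,1,1,1,1).

Now H_k = ker ∂_k / im ∂_{k+1}, so:

  H_0: rank C_0 − rank ∂_1 = 8 − 7 = 1, and the invariant factors of ∂_1 are all 1, so H_0 ≅ Z.
  H_1: rank ker ∂_1 − rank ∂_2 = (24 − 7) − 15 = 2, and the invariant factors of ∂_2 are all 1, so H_1 ≅ Z^2.
  H_2: rank ker ∂_2 − rank ∂_3 = (16 − 15) − 0 = 1, and there is no ∂_3, so H_2 ≅ Z.

(K is a triangulation of the torus T^2.)

H_0 = Z,  H_1 = Z^2,  H_2 = Z.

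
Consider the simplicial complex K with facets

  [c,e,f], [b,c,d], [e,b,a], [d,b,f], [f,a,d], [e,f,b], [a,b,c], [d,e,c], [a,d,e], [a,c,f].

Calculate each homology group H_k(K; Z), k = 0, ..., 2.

We work with the vertex ordering a < b < c < d < e < f. The simplices of K, each written with vertices in increasing order, are:

  0-simplices (6): a, b, c, d, e, f
  1-simplices (15): ab, ac, ad, ae, af, bc, bd, be, bf, cd, ce, cf, de, df, ef
  2-simplices (10): abc, abe, acf, ade, adf, bcd, bdf, bef, cde, cef

so the chain groups are C_0 ≅ Z^6, C_1 ≅ Z^15, C_2 ≅ Z^10.

∂_1: C_1 → C_0 maps an edge to its endpoints' difference, ∂[p,q] = q − p. For instance
  ∂ad = d − a.
The resulting 6×15 matrix has rank 5, and its Smith normal form has invariant factors (1,1,1,1,1).

Boundary ∂_2: C_2 → C_1 sends each 2-simplex [p,q,r] to [q,r] − [p,r] + [p,q]. For instance
  ∂bcd = cd − bd + bc,
  ∂abe = be − ae + ab.
As a 15×10 matrix over Z this has rank 10, with invariant factors (1,1,1,1,1,1,1,1,1,2).

Computing H_k = (kernel of ∂_k) / (image of ∂_{k+1}):

  H_0: rank C_0 − rank ∂_1 = 6 − 5 = 1, and the invariant factors of ∂_1 are all 1, so H_0 ≅ Z.
  H_1: rank ker ∂_1 − rank ∂_2 = (15 − 5) − 10 = 0, and ∂_2 has invariant factor 2 > 1, so H_1 ≅ Z/2Z.
  H_2: rank ker ∂_2 − rank ∂_3 = (10 − 10) − 0 = 0, and there is no ∂_3, so H_2 ≅ 0.

H_0 ≅ Z,  H_1 ≅ Z/2Z,  H_2 = 0.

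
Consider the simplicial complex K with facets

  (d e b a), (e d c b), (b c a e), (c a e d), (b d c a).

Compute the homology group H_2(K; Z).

H_2 ≅ 0.

We work with the vertex ordering a < b < c < d < e. The simplices of K, each written with vertices in increasing order, are:

  0-simplices (5): a, b, c, d, e
  1-simplices (10): ab, ac, ad, ae, bc, bd, be, cd, ce, de
  2-simplices (10): abc, abd, abe, acd, ace, ade, bcd, bce, bde, cde
  3-simplices (5): abcd, abce, abde, acde, bcde

giving chain groups C_0 ≅ Z^5, C_1 ≅ Z^10, C_2 ≅ Z^10, C_3 ≅ Z^5.

∂_1: C_1 → C_0 sends each edge [p,q] (with p < q) to q − p. For instance
  ∂bc = c − b.
The 5×10 boundary matrix has rank 4 and Smith normal form diag(1,1,1,1).

Boundary ∂_2: C_2 → C_1 sends each 2-simplex [p,q,r] to [q,r] − [p,r] + [p,q]. For instance
  ∂abd = bd − ad + ab,
  ∂bde = de − be + bd.
The resulting 10×10 matrix has rank 6, and its Smith normal form has invariant factors (1,1,1,1,1,1).

The boundary map ∂_3: C_3 → C_2 sends each 3-simplex σ to the alternating sum Σ_i (−1)^i (σ with its i-th vertex removed). For instance
  ∂bcde = cde − bde + bce − bcd,
  ∂abce = bce − ace + abe − abc.
As a 10×5 matrix over Z this has rank 4, with invariant factors (1,1,1,1).

Reading off H_k = ker ∂_k / im ∂_{k+1}:

  H_2: rank ker ∂_2 − rank ∂_3 = (10 − 6) − 4 = 0, and the invariant factors of ∂_3 are all 1, so H_2 = 0.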